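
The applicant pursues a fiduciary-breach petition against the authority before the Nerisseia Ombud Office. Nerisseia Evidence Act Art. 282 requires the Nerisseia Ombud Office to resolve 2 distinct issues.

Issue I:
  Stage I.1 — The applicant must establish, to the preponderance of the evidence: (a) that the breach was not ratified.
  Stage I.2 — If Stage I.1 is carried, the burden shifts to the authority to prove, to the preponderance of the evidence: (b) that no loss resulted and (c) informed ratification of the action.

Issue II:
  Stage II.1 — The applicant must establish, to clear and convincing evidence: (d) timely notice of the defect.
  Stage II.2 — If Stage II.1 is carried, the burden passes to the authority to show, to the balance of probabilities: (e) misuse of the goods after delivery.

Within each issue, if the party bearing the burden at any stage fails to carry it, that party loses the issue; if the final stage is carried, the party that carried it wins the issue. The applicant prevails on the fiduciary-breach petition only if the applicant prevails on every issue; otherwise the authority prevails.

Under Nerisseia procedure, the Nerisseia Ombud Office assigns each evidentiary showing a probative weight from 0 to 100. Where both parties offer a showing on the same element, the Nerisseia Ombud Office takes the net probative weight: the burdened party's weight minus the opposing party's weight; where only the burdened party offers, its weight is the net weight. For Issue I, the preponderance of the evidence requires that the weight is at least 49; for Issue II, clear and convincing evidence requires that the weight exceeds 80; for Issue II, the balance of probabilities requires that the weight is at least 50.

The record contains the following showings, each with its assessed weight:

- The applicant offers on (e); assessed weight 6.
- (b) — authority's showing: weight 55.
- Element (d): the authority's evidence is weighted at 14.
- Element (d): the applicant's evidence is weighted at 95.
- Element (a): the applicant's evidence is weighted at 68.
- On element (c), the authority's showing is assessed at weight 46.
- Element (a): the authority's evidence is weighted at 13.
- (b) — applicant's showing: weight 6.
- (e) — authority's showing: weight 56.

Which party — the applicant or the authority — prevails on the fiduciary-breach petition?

— Issue I —
At Stage I.1 the applicant must meet the preponderance of the evidence (weight is at least 49): on (a) the weight is 68 less the opposing 13 gives net 55, ≥ 49, so (a) meets the standard.
  All elements met. The burden passes to the authority.
At Stage I.2 the authority must meet the preponderance of the evidence (weight is at least 49): on (b) the weight is 55 less the opposing 6 gives net 49, which does reach 49, so (b) meets the standard; on (c) the weight is 46, < 49, so (c) does not meet the standard.
  The authority does not carry Stage I.2.
The applicant prevails on this issue.
— Issue II —
Stage II.1 — burden on applicant; standard: clear and convincing evidence (weight exceeds 80).
    (d): 95 − 14 = 81 > 80 [met]
  Stage II.1 is satisfied; the onus moves to the authority.
Stage II.2 — burden on authority; standard: the balance of probabilities (weight is at least 50).
    (e): 56 − 6 = 50 ≥ 50 [met]
  All elements met at the final stage.
Every stage carried; the authority prevails on this issue.
Per-issue: Issue I → applicant; Issue II → authority. The applicant must prevail on every issue; overall, the authority prevails.

authority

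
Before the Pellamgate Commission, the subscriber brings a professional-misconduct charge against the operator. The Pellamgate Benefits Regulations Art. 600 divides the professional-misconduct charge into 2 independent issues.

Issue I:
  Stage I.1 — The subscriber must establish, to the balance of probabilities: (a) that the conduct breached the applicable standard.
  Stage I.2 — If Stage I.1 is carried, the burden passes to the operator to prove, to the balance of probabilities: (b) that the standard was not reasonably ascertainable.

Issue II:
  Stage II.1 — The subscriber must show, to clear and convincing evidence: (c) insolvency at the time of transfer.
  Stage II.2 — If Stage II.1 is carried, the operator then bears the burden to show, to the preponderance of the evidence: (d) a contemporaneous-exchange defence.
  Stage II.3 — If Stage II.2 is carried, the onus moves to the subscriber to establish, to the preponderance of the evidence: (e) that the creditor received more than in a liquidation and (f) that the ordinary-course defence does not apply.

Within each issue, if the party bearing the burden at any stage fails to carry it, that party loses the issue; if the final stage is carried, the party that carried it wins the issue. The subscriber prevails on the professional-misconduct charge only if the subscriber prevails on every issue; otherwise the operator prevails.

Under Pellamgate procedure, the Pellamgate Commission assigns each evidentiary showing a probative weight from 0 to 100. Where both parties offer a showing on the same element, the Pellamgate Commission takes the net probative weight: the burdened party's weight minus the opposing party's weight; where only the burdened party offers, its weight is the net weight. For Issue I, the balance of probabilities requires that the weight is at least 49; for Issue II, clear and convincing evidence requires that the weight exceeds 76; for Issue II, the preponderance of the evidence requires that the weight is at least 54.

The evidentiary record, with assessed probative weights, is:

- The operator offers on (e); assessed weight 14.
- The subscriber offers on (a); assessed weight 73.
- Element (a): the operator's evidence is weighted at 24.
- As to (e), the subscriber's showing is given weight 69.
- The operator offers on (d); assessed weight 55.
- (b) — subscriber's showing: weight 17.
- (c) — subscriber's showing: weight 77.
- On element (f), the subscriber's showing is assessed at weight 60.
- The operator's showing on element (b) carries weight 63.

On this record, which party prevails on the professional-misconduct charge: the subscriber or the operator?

— Issue I —
At Stage I.1 the subscriber must meet the balance of probabilities (weight is at least 49): on (a) the weight is 73 less the opposing 24 gives net 49, which does reach 49, so (a) meets the standard.
  Stage I.1 is satisfied; the onus moves to the operator.
At Stage I.2 the operator must meet the balance of probabilities (weight is at least 49): on (b) the weight is 63 less the opposing 17 gives net 46, < 49, so (b) does not meet the standard.
  The operator does not carry Stage I.2.
The subscriber prevails on this issue.
— Issue II —
Stage II.1 — burden on subscriber; standard: clear and convincing evidence (weight exceeds 76).
    (c): 77 > 76 [met]
  The subscriber carries Stage II.1; the operator now bears the burden.
Stage II.2 — burden on operator; standard: the preponderance of the evidence (weight is at least 54).
    (d): 55 ≥ 54 [met]
  Stage II.2 carried; the burden shifts to the subscriber.
Stage II.3 — burden on subscriber; standard: the preponderance of the evidence (weight is at least 54).
    (e): 69 − 14 = 55 ≥ 54 [met]
    (f): 60 ≥ 54 [met]
  Stage II.3 carried; the final stage is satisfied.
Every stage carried; the subscriber prevails on this issue.
Per-issue: Issue I → subscriber; Issue II → subscriber. The subscriber must prevail on every issue; overall, the subscriber prevails.

subscriber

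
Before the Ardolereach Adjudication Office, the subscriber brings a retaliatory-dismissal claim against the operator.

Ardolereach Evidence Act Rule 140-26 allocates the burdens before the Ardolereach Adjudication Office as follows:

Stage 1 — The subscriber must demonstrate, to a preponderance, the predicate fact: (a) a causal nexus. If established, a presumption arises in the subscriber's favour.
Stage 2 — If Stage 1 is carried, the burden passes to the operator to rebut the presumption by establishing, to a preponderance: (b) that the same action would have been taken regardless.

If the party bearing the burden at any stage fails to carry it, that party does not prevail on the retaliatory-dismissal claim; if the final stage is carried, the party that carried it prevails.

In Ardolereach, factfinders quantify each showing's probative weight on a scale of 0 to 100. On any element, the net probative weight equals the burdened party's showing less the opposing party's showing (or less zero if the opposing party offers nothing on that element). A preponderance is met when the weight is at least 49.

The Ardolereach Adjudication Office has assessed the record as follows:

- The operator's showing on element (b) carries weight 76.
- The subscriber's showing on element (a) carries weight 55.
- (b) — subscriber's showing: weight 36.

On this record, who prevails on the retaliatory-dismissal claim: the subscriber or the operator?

subscriber

Stage 1 (subscriber, a preponderance, weight is at least 49): (a) 55 ≥ 49 — meets.
  All elements met. The burden passes to the operator.
Stage 2 (operator, a preponderance, weight is at least 49): (b) net 76−36=40 < 49 — fails.
  Not every element is met, so the operator fails to carry Stage 2.
The subscriber prevails.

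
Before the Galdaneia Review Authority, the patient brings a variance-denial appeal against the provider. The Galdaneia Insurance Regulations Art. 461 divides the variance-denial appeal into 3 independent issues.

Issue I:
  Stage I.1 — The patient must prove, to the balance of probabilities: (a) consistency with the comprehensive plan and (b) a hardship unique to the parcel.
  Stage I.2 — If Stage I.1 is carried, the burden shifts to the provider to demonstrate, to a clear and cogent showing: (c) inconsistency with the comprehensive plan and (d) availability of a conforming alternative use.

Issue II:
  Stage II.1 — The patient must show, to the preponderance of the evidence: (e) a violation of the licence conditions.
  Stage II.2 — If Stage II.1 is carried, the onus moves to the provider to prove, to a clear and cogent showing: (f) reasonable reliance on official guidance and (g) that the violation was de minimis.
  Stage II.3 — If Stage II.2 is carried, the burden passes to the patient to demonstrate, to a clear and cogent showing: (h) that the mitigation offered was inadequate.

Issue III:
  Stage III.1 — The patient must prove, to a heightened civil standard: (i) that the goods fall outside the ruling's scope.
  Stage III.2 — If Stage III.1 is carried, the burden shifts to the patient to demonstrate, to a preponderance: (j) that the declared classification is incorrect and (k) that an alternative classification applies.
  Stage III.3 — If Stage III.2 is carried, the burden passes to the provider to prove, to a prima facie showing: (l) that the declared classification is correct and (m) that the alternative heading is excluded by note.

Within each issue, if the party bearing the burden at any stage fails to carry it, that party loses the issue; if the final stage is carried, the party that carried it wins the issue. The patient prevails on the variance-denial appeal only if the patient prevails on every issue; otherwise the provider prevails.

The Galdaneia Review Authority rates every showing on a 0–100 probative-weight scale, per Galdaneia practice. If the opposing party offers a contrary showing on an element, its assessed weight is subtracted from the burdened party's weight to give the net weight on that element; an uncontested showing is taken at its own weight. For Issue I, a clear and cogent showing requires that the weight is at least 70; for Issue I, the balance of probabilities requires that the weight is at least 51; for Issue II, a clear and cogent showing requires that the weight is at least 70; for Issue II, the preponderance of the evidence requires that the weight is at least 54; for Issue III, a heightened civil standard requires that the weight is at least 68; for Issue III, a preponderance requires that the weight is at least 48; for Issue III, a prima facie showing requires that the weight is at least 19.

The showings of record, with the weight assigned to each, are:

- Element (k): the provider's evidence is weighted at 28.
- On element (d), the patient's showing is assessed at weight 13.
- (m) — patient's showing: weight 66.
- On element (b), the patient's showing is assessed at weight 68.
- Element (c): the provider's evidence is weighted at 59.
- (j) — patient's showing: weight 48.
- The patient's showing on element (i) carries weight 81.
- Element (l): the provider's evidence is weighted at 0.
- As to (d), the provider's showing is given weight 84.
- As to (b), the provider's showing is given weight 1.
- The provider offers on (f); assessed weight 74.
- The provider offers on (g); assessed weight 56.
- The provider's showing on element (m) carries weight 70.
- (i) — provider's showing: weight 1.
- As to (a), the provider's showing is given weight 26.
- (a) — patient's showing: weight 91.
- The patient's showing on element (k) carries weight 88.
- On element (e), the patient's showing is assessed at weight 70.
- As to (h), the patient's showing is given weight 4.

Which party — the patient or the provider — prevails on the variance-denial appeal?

— Issue I —
Stage I.1 (patient, the balance of probabilities, weight is at least 51): (a) net 91−26=65 ≥ 51 — meets; (b) net 68−1=67 ≥ 51 — meets.
  Stage I.1 carried; the burden shifts to the provider.
Stage I.2 (provider, a clear and cogent showing, weight is at least 70): (c) 59 < 70 — fails; (d) net 84−13=71 ≥ 70 — meets.
  The provider does not carry Stage I.2.
So the patient prevails on this issue.
— Issue II —
Stage II.1 — burden on patient; standard: the preponderance of the evidence (weight is at least 54).
    (e): 70 ≥ 54 [met]
  The patient carries Stage II.1; the provider now bears the burden.
Stage II.2 — burden on provider; standard: a clear and cogent showing (weight is at least 70).
    (f): 74 ≥ 70 [met]
    (g): 56 < 70 [not met]
  Not every element is met, so the provider fails to carry Stage II.2.
The analysis ends at Stage II.2; the patient prevails on this issue.
— Issue III —
Stage III.1 (patient, a heightened civil standard, weight is at least 68): (i) net 81−1=80 ≥ 68 — meets.
  Stage III.1 carried; the burden remains with the patient.
Stage III.2 (patient, a preponderance, weight is at least 48): (j) 48 ≥ 48 — meets; (k) net 88−28=60 ≥ 48 — meets.
  Stage III.2 carried; the burden shifts to the provider.
Stage III.3 (provider, a prima facie showing, weight is at least 19): (l) 0 < 19 — fails; (m) net 70−66=4 < 19 — fails.
  Stage III.3 not carried; the provider fails its burden.
The analysis ends at Stage III.3; the patient prevails on this issue.
Per-issue: Issue I → patient; Issue II → patient; Issue III → patient. The patient must prevail on every issue; overall, the patient prevails.

patient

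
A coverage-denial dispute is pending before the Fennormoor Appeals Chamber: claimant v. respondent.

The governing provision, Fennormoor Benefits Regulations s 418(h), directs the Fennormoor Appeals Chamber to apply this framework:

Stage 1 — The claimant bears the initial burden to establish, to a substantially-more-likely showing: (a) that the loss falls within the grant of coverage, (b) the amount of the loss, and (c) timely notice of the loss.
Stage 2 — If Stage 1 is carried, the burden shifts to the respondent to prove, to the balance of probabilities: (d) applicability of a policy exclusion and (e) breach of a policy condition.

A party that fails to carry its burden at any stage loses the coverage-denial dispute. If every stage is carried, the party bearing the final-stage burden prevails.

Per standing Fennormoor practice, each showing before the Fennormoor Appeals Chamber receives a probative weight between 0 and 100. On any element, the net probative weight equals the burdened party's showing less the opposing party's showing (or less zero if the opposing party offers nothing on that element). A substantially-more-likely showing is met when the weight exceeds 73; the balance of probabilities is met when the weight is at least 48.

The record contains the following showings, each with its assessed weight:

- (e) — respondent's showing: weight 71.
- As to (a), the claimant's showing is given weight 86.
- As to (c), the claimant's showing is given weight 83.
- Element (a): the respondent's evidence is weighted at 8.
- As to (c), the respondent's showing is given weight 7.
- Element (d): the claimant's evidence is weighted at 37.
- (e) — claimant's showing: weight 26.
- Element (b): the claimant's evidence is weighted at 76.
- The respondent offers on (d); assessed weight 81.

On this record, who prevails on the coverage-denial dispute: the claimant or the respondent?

claimant

Stage 1 — burden on claimant; standard: a substantially-more-likely showing (weight exceeds 73).
    (a): 86 − 8 = 78 > 73 [met]
    (b): 76 > 73 [met]
    (c): 83 − 7 = 76 > 73 [met]
  Stage 1 is satisfied; the onus moves to the respondent.
Stage 2 — burden on respondent; standard: the balance of probabilities (weight is at least 48).
    (d): 81 − 37 = 44 < 48 [not met]
    (e): 71 − 26 = 45 < 48 [not met]
  Stage 2 not carried; the respondent fails its burden.
So the claimant prevails.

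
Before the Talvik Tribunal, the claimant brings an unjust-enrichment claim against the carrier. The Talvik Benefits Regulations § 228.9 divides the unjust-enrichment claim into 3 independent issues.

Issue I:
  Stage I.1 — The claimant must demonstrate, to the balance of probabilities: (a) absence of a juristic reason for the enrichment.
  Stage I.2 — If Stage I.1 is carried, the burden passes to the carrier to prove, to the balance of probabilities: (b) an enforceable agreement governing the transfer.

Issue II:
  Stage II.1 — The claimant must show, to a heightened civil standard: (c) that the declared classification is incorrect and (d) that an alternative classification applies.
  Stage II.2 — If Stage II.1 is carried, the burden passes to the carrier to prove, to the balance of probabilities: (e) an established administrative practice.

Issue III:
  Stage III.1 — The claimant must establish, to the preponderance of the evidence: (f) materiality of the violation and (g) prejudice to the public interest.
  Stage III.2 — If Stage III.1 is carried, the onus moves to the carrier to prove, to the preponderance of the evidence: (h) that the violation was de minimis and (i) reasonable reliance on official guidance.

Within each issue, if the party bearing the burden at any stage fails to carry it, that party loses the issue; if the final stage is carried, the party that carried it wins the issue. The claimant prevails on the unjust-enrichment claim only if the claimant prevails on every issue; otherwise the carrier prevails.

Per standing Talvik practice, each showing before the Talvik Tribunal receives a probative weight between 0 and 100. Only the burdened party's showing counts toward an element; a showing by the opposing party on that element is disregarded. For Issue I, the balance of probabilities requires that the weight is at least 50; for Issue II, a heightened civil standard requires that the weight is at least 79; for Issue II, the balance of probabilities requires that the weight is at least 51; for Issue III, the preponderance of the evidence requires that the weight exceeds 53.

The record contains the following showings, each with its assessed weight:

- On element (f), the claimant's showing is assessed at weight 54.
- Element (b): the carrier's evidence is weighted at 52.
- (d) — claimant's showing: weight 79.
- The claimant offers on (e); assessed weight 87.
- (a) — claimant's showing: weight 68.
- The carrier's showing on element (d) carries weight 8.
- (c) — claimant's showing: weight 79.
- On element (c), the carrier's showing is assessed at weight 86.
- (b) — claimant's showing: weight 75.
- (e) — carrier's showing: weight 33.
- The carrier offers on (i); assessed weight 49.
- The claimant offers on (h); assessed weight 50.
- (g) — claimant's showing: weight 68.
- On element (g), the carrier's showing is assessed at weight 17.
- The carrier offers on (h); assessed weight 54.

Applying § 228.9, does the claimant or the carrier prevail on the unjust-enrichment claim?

— Issue I —
Stage I.1 — burden on claimant; standard: the balance of probabilities (weight is at least 50).
    (a): 68 ≥ 50 [met]
  Stage I.1 is satisfied; the onus moves to the carrier.
Stage I.2 — burden on carrier; standard: the balance of probabilities (weight is at least 50).
    (b): 52 (claimant's 75 disregarded) ≥ 50 [met]
  All elements met at the final stage.
All stages carried — the carrier prevails on this issue.
— Issue II —
Stage II.1 (claimant, a heightened civil standard, weight is at least 79): (c) 79 (carrier's 86 disregarded) ≥ 79 — meets; (d) 79 (carrier's 8 disregarded) ≥ 79 — meets.
  The claimant carries Stage II.1; the carrier now bears the burden.
Stage II.2 (carrier, the balance of probabilities, weight is at least 51): (e) 33 (claimant's 87 disregarded) < 51 — fails.
  Stage II.2 not carried; the carrier fails its burden.
The analysis ends at Stage II.2; the claimant prevails on this issue.
— Issue III —
Stage III.1 (claimant, the preponderance of the evidence, weight exceeds 53): (f) 54 > 53 — meets; (g) 68 (carrier's 17 disregarded) > 53 — meets.
  Stage III.1 is satisfied; the onus moves to the carrier.
Stage III.2 (carrier, the preponderance of the evidence, weight exceeds 53): (h) 54 (claimant's 50 disregarded) > 53 — meets; (i) 49 ≤ 53 — fails.
  Stage III.2 not carried; the carrier fails its burden.
The analysis ends at Stage III.2; the claimant prevails on this issue.
Per-issue: Issue I → carrier; Issue II → claimant; Issue III → claimant. The claimant must prevail on every issue; overall, the carrier prevails.

carrier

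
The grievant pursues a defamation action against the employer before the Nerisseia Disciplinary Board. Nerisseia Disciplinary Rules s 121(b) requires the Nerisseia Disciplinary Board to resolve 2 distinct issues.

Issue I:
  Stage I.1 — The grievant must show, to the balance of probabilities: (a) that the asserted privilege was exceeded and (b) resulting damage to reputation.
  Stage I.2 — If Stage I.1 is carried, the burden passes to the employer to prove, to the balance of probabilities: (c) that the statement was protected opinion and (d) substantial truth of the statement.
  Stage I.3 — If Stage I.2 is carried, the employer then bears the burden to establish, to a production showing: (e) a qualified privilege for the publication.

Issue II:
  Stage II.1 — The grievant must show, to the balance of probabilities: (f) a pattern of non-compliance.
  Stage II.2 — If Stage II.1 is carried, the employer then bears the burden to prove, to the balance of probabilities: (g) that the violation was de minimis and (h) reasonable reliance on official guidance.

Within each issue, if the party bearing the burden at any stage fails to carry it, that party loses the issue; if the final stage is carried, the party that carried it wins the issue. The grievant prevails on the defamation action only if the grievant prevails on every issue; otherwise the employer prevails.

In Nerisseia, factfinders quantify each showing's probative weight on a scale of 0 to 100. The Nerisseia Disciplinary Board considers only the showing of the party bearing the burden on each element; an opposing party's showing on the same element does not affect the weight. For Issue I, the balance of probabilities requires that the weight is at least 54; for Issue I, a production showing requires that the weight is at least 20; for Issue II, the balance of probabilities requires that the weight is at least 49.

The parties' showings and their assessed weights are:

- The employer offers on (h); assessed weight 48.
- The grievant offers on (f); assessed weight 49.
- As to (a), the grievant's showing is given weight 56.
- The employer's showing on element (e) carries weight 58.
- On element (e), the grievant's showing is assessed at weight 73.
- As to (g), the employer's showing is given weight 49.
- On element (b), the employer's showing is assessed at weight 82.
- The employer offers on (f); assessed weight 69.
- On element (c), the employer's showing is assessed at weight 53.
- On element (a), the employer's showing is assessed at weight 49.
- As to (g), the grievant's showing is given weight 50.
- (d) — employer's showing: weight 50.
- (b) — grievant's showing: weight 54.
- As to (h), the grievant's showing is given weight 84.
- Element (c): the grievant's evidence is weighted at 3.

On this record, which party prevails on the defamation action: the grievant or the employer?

— Issue I —
Stage I.1 — burden on grievant; standard: the balance of probabilities (weight is at least 54).
    (a): 56 (employer's 49 disregarded) ≥ 54 [met]
    (b): 54 (employer's 82 disregarded) ≥ 54 [met]
  Stage I.1 carried; the burden shifts to the employer.
Stage I.2 — burden on employer; standard: the balance of probabilities (weight is at least 54).
    (c): 53 (grievant's 3 disregarded) < 54 [not met]
    (d): 50 < 54 [not met]
  Not every element is met, so the employer fails to carry Stage I.2.
The analysis ends at Stage I.2; the grievant prevails on this issue.
— Issue II —
At Stage II.1 the grievant must meet the balance of probabilities (weight is at least 49): on (f) the weight is 49 (the employer's 69 is given no effect), ≥ 49, so (f) meets the standard.
  The grievant carries Stage II.1; the employer now bears the burden.
At Stage II.2 the employer must meet the balance of probabilities (weight is at least 49): on (g) the weight is 49 (the grievant's 50 is given no effect), ≥ 49, so (g) meets the standard; on (h) the weight is 48 (the grievant's 84 is given no effect), < 49, so (h) does not meet the standard.
  Not every element is met, so the employer fails to carry Stage II.2.
The analysis ends at Stage II.2; the grievant prevails on this issue.
Per-issue: Issue I → grievant; Issue II → grievant. The grievant must prevail on every issue; overall, the grievant prevails.

grievant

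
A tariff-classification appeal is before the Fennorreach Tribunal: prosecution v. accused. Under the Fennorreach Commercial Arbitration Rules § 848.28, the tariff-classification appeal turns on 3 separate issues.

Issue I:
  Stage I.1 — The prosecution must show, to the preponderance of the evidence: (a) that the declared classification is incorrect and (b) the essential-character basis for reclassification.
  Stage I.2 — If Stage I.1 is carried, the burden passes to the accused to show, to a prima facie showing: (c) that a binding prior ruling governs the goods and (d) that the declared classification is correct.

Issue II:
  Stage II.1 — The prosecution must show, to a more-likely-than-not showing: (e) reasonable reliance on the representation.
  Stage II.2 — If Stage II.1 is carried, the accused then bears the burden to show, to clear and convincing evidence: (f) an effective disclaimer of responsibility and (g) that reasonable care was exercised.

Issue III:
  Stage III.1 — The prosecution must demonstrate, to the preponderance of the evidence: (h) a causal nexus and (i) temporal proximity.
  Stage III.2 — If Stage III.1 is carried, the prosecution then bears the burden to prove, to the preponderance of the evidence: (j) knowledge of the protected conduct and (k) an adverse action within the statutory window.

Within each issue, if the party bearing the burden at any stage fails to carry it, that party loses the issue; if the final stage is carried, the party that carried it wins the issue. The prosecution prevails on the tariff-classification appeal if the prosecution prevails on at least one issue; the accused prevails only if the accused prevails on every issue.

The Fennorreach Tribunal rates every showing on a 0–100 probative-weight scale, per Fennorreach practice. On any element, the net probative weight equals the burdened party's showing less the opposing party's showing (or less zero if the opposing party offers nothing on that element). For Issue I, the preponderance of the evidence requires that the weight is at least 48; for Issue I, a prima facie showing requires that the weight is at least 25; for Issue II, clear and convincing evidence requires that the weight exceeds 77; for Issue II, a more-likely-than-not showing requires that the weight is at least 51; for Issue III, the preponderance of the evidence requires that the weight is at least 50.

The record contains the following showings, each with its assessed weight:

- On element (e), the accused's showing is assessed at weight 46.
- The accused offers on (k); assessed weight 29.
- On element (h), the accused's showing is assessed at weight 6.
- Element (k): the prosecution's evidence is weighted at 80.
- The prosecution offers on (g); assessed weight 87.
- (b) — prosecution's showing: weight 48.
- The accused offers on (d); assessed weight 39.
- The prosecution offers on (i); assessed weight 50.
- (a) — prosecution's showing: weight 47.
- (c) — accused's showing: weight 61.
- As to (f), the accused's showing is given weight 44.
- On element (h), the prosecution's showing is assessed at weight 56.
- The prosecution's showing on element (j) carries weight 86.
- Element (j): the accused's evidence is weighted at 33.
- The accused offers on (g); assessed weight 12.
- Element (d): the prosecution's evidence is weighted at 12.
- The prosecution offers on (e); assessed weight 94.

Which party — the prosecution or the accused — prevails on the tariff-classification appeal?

prosecution

— Issue I —
Stage I.1 (prosecution, the preponderance of the evidence, weight is at least 48): (a) 47 < 48 — fails; (b) 48 ≥ 48 — meets.
  Not every element is met, so the prosecution fails to carry Stage I.1.
So the accused prevails on this issue.
— Issue II —
Stage II.1 (prosecution, a more-likely-than-not showing, weight is at least 51): (e) net 94−46=48 < 51 — fails.
  Stage II.1 not carried; the prosecution fails its burden.
So the accused prevails on this issue.
— Issue III —
Stage III.1 — burden on prosecution; standard: the preponderance of the evidence (weight is at least 50).
    (h): 56 − 6 = 50 ≥ 50 [met]
    (i): 50 ≥ 50 [met]
  Stage III.1 is satisfied; the prosecution continues to bear the burden.
Stage III.2 — burden on prosecution; standard: the preponderance of the evidence (weight is at least 50).
    (j): 86 − 33 = 53 ≥ 50 [met]
    (k): 80 − 29 = 51 ≥ 50 [met]
  All elements met at the final stage.
With every stage satisfied, the prosecution prevails on this issue.
Per-issue: Issue I → accused; Issue II → accused; Issue III → prosecution. The prosecution must prevail on at least one issue; overall, the prosecution prevails.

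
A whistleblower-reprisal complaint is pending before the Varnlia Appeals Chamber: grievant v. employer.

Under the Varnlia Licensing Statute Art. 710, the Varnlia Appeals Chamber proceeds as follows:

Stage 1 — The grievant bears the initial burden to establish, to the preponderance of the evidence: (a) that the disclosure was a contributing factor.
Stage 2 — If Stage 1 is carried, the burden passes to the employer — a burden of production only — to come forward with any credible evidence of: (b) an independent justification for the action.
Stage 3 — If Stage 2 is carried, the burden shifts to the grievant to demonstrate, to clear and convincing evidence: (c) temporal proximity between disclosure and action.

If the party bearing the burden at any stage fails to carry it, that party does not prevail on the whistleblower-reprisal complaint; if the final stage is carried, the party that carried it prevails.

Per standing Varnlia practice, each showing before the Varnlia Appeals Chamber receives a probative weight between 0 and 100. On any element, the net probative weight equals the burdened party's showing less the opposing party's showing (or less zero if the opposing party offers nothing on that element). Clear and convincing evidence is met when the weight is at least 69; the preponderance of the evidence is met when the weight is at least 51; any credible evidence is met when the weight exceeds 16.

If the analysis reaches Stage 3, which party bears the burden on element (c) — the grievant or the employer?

Stage 3's rule assigns the burden to the grievant (to clear and convincing evidence).

grievant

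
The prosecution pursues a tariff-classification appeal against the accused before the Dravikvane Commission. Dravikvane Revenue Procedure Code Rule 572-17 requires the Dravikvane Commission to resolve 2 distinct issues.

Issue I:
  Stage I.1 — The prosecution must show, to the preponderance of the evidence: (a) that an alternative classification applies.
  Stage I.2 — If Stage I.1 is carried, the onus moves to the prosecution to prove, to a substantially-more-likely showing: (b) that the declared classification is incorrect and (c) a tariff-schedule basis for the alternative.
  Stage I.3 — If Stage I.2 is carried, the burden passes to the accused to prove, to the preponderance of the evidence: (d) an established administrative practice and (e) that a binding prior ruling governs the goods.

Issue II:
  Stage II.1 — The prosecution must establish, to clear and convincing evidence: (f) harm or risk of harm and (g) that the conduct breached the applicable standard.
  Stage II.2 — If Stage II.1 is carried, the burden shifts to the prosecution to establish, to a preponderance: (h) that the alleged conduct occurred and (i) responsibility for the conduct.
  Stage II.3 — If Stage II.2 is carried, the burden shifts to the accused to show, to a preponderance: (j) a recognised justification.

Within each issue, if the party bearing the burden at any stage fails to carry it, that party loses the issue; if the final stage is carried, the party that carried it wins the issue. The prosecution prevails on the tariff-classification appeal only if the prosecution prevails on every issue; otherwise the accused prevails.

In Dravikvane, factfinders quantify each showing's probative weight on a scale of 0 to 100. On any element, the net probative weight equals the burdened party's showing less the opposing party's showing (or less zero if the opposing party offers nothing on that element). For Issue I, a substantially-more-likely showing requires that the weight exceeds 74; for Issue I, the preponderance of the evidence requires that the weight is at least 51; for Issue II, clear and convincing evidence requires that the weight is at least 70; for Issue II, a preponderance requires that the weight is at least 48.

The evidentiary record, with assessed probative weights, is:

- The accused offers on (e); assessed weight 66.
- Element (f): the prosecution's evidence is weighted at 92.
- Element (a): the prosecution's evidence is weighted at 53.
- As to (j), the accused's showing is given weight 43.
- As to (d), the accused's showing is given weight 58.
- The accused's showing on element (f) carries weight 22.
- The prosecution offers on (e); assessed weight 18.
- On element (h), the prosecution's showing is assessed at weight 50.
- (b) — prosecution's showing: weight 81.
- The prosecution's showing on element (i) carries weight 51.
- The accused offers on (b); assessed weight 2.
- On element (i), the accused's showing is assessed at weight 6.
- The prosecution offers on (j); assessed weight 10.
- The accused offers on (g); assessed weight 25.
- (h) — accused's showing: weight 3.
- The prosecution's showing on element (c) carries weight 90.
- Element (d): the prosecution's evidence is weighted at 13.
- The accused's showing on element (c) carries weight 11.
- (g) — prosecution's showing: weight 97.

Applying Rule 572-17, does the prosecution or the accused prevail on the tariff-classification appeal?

— Issue I —
Stage I.1 (prosecution, the preponderance of the evidence, weight is at least 51): (a) 53 ≥ 51 — meets.
  Stage I.1 is satisfied; the prosecution continues to bear the burden.
Stage I.2 (prosecution, a substantially-more-likely showing, weight exceeds 74): (b) net 81−2=79 > 74 — meets; (c) net 90−11=79 > 74 — meets.
  All elements met. The burden passes to the accused.
Stage I.3 (accused, the preponderance of the evidence, weight is at least 51): (d) net 58−13=45 < 51 — fails; (e) net 66−18=48 < 51 — fails.
  The accused does not carry Stage I.3.
So the prosecution prevails on this issue.
— Issue II —
At Stage II.1 the prosecution must meet clear and convincing evidence (weight is at least 70): on (f) the weight is 92 less the opposing 22 gives net 70, which does reach 70, so (f) meets the standard; on (g) the weight is 97 less the opposing 25 gives net 72, ≥ 70, so (g) meets the standard.
  All elements met. The prosecution retains the burden for Stage II.2.
At Stage II.2 the prosecution must meet a preponderance (weight is at least 48): on (h) the weight is 50 less the opposing 3 gives net 47, < 48, so (h) does not meet the standard; on (i) the weight is 51 less the opposing 6 gives net 45, which does not reach 48, so (i) does not meet the standard.
  Not every element is met, so the prosecution fails to carry Stage II.2.
The analysis ends at Stage II.2; the accused prevails on this issue.
Per-issue: Issue I → prosecution; Issue II → accused. The prosecution must prevail on every issue; overall, the accused prevails.

accused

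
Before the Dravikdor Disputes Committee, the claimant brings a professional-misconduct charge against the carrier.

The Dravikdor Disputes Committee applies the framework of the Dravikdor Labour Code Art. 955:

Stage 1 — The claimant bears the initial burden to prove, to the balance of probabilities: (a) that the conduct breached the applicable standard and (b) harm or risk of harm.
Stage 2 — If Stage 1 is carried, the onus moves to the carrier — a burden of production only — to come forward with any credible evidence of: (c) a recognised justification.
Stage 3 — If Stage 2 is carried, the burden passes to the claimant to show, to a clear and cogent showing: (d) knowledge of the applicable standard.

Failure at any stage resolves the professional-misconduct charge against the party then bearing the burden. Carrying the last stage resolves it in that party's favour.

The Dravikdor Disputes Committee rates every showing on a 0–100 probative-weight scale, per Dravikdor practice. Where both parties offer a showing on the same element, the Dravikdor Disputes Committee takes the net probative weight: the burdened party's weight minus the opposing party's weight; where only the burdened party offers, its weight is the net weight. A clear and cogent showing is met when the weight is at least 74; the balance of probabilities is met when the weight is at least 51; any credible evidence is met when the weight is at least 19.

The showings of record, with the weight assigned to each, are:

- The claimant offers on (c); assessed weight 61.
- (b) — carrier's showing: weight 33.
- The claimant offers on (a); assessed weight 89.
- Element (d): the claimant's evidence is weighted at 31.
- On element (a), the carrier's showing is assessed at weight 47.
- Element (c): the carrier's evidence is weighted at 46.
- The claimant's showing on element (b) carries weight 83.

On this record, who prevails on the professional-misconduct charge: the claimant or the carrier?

carrier

Stage 1 — burden on claimant; standard: the balance of probabilities (weight is at least 51).
    (a): 89 − 47 = 42 < 51 [not met]
    (b): 83 − 33 = 50 < 51 [not met]
  The claimant does not carry Stage 1.
The analysis ends at Stage 1; the carrier prevails.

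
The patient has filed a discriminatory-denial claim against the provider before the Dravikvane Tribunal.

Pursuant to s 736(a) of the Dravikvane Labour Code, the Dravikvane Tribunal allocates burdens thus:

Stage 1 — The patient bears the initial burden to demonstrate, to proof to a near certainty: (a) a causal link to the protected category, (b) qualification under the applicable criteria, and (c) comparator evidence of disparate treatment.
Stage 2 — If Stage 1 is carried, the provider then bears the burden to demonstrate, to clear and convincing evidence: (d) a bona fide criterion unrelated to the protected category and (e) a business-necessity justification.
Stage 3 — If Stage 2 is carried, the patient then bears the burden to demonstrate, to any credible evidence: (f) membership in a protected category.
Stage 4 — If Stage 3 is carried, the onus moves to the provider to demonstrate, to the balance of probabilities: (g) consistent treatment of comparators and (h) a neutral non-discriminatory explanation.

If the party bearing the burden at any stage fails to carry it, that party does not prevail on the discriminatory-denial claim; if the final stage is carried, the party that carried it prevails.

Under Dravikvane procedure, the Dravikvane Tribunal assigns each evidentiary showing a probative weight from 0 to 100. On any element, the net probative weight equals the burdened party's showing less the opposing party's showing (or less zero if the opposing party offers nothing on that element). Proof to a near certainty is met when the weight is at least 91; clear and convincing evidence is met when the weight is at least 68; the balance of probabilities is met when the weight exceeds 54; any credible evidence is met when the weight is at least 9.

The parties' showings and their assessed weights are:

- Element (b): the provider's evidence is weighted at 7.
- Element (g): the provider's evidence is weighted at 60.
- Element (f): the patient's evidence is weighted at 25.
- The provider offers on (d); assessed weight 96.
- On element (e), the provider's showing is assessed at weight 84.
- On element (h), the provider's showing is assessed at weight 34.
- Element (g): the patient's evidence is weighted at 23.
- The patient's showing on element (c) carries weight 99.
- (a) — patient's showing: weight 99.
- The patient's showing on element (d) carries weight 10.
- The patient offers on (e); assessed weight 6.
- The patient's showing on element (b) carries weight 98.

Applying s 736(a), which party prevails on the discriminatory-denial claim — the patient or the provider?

Stage 1 — burden on patient; standard: proof to a near certainty (weight is at least 91).
    (a): 99 ≥ 91 [met]
    (b): 98 − 7 = 91 ≥ 91 [met]
    (c): 99 ≥ 91 [met]
  Stage 1 is satisfied; the onus moves to the provider.
Stage 2 — burden on provider; standard: clear and convincing evidence (weight is at least 68).
    (d): 96 − 10 = 86 ≥ 68 [met]
    (e): 84 − 6 = 78 ≥ 68 [met]
  Stage 2 carried; the burden shifts to the patient.
Stage 3 — burden on patient; standard: any credible evidence (weight is at least 9).
    (f): 25 ≥ 9 [met]
  Stage 3 is satisfied; the onus moves to the provider.
Stage 4 — burden on provider; standard: the balance of probabilities (weight exceeds 54).
    (g): 60 − 23 = 37 ≤ 54 [not met]
    (h): 34 ≤ 54 [not met]
  Stage 4 not carried; the provider fails its burden.
The patient prevails.

patient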